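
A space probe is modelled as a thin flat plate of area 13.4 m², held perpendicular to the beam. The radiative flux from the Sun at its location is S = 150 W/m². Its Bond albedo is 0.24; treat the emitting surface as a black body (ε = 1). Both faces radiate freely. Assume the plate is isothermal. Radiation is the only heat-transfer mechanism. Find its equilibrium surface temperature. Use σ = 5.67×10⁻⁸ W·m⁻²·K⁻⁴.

At equilibrium, absorbed power = emitted power.
Absorbing cross-section = A = 13.40 m²; emitting surface = 2A = 26.80 m² (ratio 2).
(1−a)S·A_cross = εσ·A_surf·T⁴  ⇒  T⁴ = (1−a)S/(2σ).
T⁴ = 0.760·150/(2·5.67×10⁻⁸) = 1.005×10⁹ K⁴.
T = (1.005×10⁹)^(1/4).

T ≈ 178 K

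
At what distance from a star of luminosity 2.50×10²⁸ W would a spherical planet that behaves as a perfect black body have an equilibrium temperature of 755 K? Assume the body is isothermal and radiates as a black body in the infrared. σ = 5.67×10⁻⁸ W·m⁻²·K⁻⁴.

For an isothermal black-emitting sphere, (1−a)S·πr² = σ·4πr²·T⁴ ⇒ S = 4σT⁴/(1−a).
S = 4·5.67×10⁻⁸·(755)⁴/1.00 = 73690 W/m².
Flux falls as S = L/(4πd²), so d = √(L/(4πS)) = √(2.50×10²⁸/(4π·73690)).

d ≈ 1.64×10¹¹ m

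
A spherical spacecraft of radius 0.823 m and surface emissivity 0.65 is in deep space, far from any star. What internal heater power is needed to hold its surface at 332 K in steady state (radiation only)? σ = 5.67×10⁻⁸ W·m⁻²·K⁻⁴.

P ≈ 3810 W

P = εσ·4πr²·T⁴.
4πr² = 8.512 m²; T⁴ = 1.215×10¹⁰ K⁴.
P = 0.65·5.67×10⁻⁸·8.512·1.215×10¹⁰.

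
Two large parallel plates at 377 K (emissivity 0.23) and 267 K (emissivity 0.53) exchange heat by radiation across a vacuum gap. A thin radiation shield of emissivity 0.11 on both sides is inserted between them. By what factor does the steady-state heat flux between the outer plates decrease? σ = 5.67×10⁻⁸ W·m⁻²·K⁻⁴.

factor ≈ 4.28

Without shield: q₀ = σΔ(T⁴)/(1/ε₁+1/ε₂−1) with denominator 5.235.
With shield the two gaps are in series; the resistances add: (1/ε₁+1/ε_s−1)+(1/ε_s+1/ε₂−1) = 12.44+9.978 = 22.42.
Heat-flux ratio q₀/q = 22.42/5.235.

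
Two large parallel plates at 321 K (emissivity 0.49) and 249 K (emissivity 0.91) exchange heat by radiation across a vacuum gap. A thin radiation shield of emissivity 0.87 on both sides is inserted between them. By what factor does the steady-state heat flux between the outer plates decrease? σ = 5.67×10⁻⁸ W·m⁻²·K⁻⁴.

Without shield: q₀ = σΔ(T⁴)/(1/ε₁+1/ε₂−1) with denominator 2.140.
With shield the two gaps are in series; the resistances add: (1/ε₁+1/ε_s−1)+(1/ε_s+1/ε₂−1) = 2.190+1.248 = 3.439.
Heat-flux ratio q₀/q = 3.439/2.140.

factor ≈ 1.61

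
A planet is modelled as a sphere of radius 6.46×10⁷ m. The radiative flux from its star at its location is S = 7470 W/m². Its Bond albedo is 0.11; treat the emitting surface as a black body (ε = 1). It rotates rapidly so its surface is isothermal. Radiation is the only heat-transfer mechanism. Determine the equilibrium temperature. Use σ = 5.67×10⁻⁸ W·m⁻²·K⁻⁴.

T ≈ 414 K

At equilibrium, absorbed power = emitted power.
Absorbing cross-section = πr² = 1.311×10¹⁶ m²; emitting surface = 4πr² = 5.244×10¹⁶ m² (ratio 4).
(1−a)S·A_cross = εσ·A_surf·T⁴  ⇒  T⁴ = (1−a)S/(4σ).
T⁴ = 0.890·7470/(4·5.67×10⁻⁸) = 2.931×10¹⁰ K⁴.
T = (2.931×10¹⁰)^(1/4).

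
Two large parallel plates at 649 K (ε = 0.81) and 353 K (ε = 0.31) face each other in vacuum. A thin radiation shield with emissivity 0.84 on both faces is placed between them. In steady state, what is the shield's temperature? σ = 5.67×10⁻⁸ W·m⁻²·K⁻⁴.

In steady state the net flux on the hot side equals that on the cold side.
σ(T₁⁴−T_s⁴)/D₁ = σ(T_s⁴−T₂⁴)/D₂, with D₁ = 1/ε₁+1/ε_s−1 = 1.425, D₂ = 1/ε_s+1/ε₂−1 = 3.416.
Solve for T_s⁴: T_s⁴ = (D₂·T₁⁴ + D₁·T₂⁴)/(D₁+D₂) = 1.298×10¹¹ K⁴.

T_s ≈ 600 K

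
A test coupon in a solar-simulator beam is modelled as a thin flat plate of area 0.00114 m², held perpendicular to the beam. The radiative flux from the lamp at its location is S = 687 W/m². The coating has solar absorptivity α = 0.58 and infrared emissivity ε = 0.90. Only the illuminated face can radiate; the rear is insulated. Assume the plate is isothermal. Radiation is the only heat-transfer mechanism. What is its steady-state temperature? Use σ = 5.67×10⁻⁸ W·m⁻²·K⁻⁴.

At equilibrium, absorbed power = emitted power.
Absorbing cross-section = A = 0.001140 m²; emitting surface = A = 0.001140 m² (ratio 1).
αS·A_cross = εσ·A_surf·T⁴  ⇒  T⁴ = αS/(ε·1σ).
T⁴ = 0.580·687/(0.90·1·5.67×10⁻⁸) = 7.808×10⁹ K⁴.
T = (7.808×10⁹)^(1/4).

T ≈ 297 K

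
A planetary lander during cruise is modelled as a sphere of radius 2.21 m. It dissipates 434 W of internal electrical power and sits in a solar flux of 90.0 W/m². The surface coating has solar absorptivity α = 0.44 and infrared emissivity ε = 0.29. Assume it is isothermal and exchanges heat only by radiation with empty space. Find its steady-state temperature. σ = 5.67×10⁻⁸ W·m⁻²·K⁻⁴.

At steady state, absorbed solar power + internal power = radiated power.
Absorbed: α·S·A_cross = 0.44·90.0·15.34 = 607.6 W (cross-section πr²).
Total input = 607.6 + 434 = 1042 W.
Radiated: εσ·A_surf·T⁴ with A_surf = 4πr² = 61.38 m².
T⁴ = 1042/(0.29·5.67×10⁻⁸·61.38) = 1.032×10⁹ K⁴.

T ≈ 179 K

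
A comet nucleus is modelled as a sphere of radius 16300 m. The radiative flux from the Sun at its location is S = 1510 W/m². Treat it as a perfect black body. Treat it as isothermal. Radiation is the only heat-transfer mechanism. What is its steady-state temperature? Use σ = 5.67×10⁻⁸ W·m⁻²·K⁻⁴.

T ≈ 286 K

At equilibrium, absorbed power = emitted power.
Absorbing cross-section = πr² = 8.347×10⁸ m²; emitting surface = 4πr² = 3.339×10⁹ m² (ratio 4).
S·A_cross = εσ·A_surf·T⁴  ⇒  T⁴ = S/(4σ).
T⁴ = 1.00·1510/(4·5.67×10⁻⁸) = 6.658×10⁹ K⁴.
T = (6.658×10⁹)^(1/4).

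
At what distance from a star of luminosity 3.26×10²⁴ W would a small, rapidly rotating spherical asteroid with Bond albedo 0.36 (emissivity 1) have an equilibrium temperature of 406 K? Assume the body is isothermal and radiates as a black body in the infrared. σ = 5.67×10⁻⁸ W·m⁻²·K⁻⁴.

d ≈ 5.19×10⁹ m

For an isothermal black-emitting sphere, (1−a)S·πr² = σ·4πr²·T⁴ ⇒ S = 4σT⁴/(1−a).
S = 4·5.67×10⁻⁸·(406)⁴/0.640 = 9629 W/m².
Flux falls as S = L/(4πd²), so d = √(L/(4πS)) = √(3.26×10²⁴/(4π·9629)).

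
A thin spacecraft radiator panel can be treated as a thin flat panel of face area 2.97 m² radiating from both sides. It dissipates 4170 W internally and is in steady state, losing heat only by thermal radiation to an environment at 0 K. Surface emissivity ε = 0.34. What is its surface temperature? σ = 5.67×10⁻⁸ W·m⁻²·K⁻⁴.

T ≈ 437 K

Steady state: internal power = radiated power, P = εσA T⁴.
Radiating area A = 2·2.97 = 5.940 m².
T⁴ = P/(εσA) = 4170/(0.34·5.67×10⁻⁸·5.940) = 3.642×10¹⁰ K⁴.
T = (3.642×10¹⁰)^(1/4).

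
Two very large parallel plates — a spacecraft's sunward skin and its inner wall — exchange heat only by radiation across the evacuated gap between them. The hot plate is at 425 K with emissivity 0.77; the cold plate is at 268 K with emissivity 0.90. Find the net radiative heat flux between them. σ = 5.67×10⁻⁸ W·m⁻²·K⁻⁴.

For two infinite grey parallel plates, q = σ(T₁⁴ − T₂⁴)/(1/ε₁ + 1/ε₂ − 1).
T₁⁴ − T₂⁴ = 3.263×10¹⁰ − 5.159×10⁹ = 2.747×10¹⁰ K⁴.
1/ε₁ + 1/ε₂ − 1 = 1.299 + 1.111 − 1 = 1.410.
q = 5.67×10⁻⁸ × 2.747×10¹⁰ / 1.410.

q ≈ 1100 W/m²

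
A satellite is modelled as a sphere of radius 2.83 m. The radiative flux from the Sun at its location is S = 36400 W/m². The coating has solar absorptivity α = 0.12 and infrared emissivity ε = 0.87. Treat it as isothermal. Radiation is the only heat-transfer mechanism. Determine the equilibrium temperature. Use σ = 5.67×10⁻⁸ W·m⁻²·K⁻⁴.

At equilibrium, absorbed power = emitted power.
Absorbing cross-section = πr² = 25.16 m²; emitting surface = 4πr² = 100.6 m² (ratio 4).
αS·A_cross = εσ·A_surf·T⁴  ⇒  T⁴ = αS/(ε·4σ).
T⁴ = 0.120·36400/(0.87·4·5.67×10⁻⁸) = 2.214×10¹⁰ K⁴.
T = (2.214×10¹⁰)^(1/4).

T ≈ 386 K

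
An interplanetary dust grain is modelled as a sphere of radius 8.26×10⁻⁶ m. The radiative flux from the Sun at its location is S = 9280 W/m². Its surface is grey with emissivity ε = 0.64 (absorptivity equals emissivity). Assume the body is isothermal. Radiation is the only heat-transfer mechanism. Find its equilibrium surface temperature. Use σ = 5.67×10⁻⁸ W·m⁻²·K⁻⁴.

At equilibrium, absorbed power = emitted power.
Absorbing cross-section = πr² = 2.143×10⁻¹⁰ m²; emitting surface = 4πr² = 8.574×10⁻¹⁰ m² (ratio 4).
εS·A_cross = εσ·A_surf·T⁴  ⇒  T⁴ = S/(4σ)   (ε cancels).
T⁴ = 9280/(4·5.67×10⁻⁸) = 4.092×10¹⁰ K⁴.
T = (4.092×10¹⁰)^(1/4).

T ≈ 450 K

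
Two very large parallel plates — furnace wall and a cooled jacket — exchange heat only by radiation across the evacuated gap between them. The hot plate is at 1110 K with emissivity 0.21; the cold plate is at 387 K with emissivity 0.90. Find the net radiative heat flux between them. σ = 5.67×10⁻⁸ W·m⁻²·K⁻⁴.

q ≈ 17400 W/m²

For two infinite grey parallel plates, q = σ(T₁⁴ − T₂⁴)/(1/ε₁ + 1/ε₂ − 1).
T₁⁴ − T₂⁴ = 1.518×10¹² − 2.243×10¹⁰ = 1.496×10¹² K⁴.
1/ε₁ + 1/ε₂ − 1 = 4.762 + 1.111 − 1 = 4.873.
q = 5.67×10⁻⁸ × 1.496×10¹² / 4.873.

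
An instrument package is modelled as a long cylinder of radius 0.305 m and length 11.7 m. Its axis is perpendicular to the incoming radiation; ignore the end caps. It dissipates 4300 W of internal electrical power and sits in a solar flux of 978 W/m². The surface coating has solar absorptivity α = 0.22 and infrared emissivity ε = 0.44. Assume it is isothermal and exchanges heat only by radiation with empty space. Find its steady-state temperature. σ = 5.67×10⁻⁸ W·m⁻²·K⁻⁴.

T ≈ 320 K

At steady state, absorbed solar power + internal power = radiated power.
Absorbed: α·S·A_cross = 0.22·978·7.137 = 1536 W (cross-section 2rL).
Total input = 1536 + 4300 = 5836 W.
Radiated: εσ·A_surf·T⁴ with A_surf = 2πrL = 22.42 m².
T⁴ = 5836/(0.44·5.67×10⁻⁸·22.42) = 1.043×10¹⁰ K⁴.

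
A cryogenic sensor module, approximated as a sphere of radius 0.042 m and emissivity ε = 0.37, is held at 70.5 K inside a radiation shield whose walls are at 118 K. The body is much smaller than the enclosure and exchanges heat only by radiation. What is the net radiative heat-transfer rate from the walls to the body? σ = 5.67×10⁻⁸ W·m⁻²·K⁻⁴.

P_net ≈ 0.0787 W

For a small grey body in a large enclosure: P_net = εσA(T_body⁴ − T_wall⁴).
A = 4πr² = 0.02217 m²; T_body⁴ − T_wall⁴ = 2.470×10⁷ − 1.939×10⁸ = -1.692×10⁸ K⁴.
|P_net| = 0.37·5.67×10⁻⁸·0.02217·1.692×10⁸.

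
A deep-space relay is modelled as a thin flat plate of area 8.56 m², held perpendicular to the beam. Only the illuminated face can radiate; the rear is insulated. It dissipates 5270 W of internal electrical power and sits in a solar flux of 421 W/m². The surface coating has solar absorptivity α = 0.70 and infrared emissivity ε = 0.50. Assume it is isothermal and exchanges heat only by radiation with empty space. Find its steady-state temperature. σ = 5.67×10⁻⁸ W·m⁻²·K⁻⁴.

T ≈ 423 K

At steady state, absorbed solar power + internal power = radiated power.
Absorbed: α·S·A_cross = 0.70·421·8.560 = 2523 W (cross-section A).
Total input = 2523 + 5270 = 7793 W.
Radiated: εσ·A_surf·T⁴ with A_surf = A = 8.560 m².
T⁴ = 7793/(0.50·5.67×10⁻⁸·8.560) = 3.211×10¹⁰ K⁴.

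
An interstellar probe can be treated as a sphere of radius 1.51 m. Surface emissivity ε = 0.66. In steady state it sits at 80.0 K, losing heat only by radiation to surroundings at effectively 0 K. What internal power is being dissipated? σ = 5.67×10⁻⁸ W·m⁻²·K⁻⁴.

P ≈ 43.9 W

Steady state: P = εσA T⁴.
A = 4πr² = 28.65 m²; T⁴ = (80.0)⁴ = 4.096×10⁷ K⁴.
P = 0.66 × 5.67×10⁻⁸ × 28.65 × 4.096×10⁷.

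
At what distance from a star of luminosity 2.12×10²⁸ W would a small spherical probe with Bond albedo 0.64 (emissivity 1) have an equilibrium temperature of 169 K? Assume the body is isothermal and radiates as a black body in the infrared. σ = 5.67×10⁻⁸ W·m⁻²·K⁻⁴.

For an isothermal black-emitting sphere, (1−a)S·πr² = σ·4πr²·T⁴ ⇒ S = 4σT⁴/(1−a).
S = 4·5.67×10⁻⁸·(169)⁴/0.360 = 513.9 W/m².
Flux falls as S = L/(4πd²), so d = √(L/(4πS)) = √(2.12×10²⁸/(4π·513.9)).

d ≈ 1.81×10¹² m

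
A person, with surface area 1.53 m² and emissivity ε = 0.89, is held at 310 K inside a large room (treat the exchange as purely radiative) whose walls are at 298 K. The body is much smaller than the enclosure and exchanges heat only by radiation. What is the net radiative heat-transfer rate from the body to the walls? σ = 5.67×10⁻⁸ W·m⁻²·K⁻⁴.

For a small grey body in a large enclosure: P_net = εσA(T_body⁴ − T_wall⁴).
A = 1.53 m²; T_body⁴ − T_wall⁴ = 9.235×10⁹ − 7.886×10⁹ = 1.349×10⁹ K⁴.
|P_net| = 0.89·5.67×10⁻⁸·1.530·1.349×10⁹.

P_net ≈ 104 W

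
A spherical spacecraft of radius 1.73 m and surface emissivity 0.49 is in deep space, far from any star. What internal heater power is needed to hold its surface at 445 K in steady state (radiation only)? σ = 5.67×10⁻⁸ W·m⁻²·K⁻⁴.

P ≈ 41000 W

P = εσ·4πr²·T⁴.
4πr² = 37.61 m²; T⁴ = 3.921×10¹⁰ K⁴.
P = 0.49·5.67×10⁻⁸·37.61·3.921×10¹⁰.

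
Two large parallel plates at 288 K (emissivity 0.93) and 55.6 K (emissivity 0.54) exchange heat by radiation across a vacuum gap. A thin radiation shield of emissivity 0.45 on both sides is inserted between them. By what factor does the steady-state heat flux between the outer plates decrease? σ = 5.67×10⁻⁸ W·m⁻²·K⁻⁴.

Without shield: q₀ = σΔ(T⁴)/(1/ε₁+1/ε₂−1) with denominator 1.927.
With shield the two gaps are in series; the resistances add: (1/ε₁+1/ε_s−1)+(1/ε_s+1/ε₂−1) = 2.297+3.074 = 5.372.
Heat-flux ratio q₀/q = 5.372/1.927.

factor ≈ 2.79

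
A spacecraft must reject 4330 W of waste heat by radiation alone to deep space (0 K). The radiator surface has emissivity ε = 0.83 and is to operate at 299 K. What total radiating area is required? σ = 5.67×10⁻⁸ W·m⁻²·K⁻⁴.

P = εσA T⁴ ⇒ A = P/(εσT⁴).
T⁴ = 7.993×10⁹ K⁴.
A = 4330/(0.83 × 5.67×10⁻⁸ × 7.993×10⁹).

A ≈ 11.5 m²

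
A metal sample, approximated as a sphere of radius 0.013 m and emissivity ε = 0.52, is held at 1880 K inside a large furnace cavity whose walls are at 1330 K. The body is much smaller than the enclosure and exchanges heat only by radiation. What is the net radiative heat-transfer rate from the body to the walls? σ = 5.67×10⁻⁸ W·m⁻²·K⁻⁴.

For a small grey body in a large enclosure: P_net = εσA(T_body⁴ − T_wall⁴).
A = 4πr² = 0.002124 m²; T_body⁴ − T_wall⁴ = 1.249×10¹³ − 3.129×10¹² = 9.363×10¹² K⁴.
|P_net| = 0.52·5.67×10⁻⁸·0.002124·9.363×10¹².

P_net ≈ 586 W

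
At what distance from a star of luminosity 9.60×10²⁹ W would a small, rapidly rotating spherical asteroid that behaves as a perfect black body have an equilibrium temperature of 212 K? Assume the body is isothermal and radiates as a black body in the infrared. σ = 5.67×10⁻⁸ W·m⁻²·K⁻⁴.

For an isothermal black-emitting sphere, (1−a)S·πr² = σ·4πr²·T⁴ ⇒ S = 4σT⁴/(1−a).
S = 4·5.67×10⁻⁸·(212)⁴/1.00 = 458.1 W/m².
Flux falls as S = L/(4πd²), so d = √(L/(4πS)) = √(9.60×10²⁹/(4π·458.1)).

d ≈ 1.29×10¹³ m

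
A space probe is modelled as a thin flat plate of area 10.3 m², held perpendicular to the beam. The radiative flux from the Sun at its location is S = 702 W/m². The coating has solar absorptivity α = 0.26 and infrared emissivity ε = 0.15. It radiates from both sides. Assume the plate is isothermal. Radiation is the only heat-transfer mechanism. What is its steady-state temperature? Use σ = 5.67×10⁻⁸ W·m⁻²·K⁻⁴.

T ≈ 322 K

At equilibrium, absorbed power = emitted power.
Absorbing cross-section = A = 10.30 m²; emitting surface = 2A = 20.60 m² (ratio 2).
αS·A_cross = εσ·A_surf·T⁴  ⇒  T⁴ = αS/(ε·2σ).
T⁴ = 0.260·702/(0.15·2·5.67×10⁻⁸) = 1.073×10¹⁰ K⁴.
T = (1.073×10¹⁰)^(1/4).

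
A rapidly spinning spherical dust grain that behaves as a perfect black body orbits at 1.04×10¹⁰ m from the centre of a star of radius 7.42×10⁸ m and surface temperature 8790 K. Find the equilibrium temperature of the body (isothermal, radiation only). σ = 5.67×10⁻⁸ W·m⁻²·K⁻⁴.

T ≈ 1660 K

The star's surface emits σT_*⁴; at distance d the flux is S = σT_*⁴(R_*/d)².
S = 5.67×10⁻⁸·(8790)⁴·(7.42×10⁸/1.04×10¹⁰)² = 1.723×10⁶ W/m².
For an isothermal sphere T⁴ = (1−a)S/(4σ) = 7.597×10¹² K⁴.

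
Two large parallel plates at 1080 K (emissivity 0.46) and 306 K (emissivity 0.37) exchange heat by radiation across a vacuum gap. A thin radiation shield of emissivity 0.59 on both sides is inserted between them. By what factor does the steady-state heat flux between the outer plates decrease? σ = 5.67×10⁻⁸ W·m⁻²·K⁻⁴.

Without shield: q₀ = σΔ(T⁴)/(1/ε₁+1/ε₂−1) with denominator 3.877.
With shield the two gaps are in series; the resistances add: (1/ε₁+1/ε_s−1)+(1/ε_s+1/ε₂−1) = 2.869+3.398 = 6.266.
Heat-flux ratio q₀/q = 6.266/3.877.

factor ≈ 1.62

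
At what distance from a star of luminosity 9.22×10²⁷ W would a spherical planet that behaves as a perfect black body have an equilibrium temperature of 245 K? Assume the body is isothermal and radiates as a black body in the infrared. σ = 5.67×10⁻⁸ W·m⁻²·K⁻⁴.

d ≈ 9.48×10¹¹ m

For an isothermal black-emitting sphere, (1−a)S·πr² = σ·4πr²·T⁴ ⇒ S = 4σT⁴/(1−a).
S = 4·5.67×10⁻⁸·(245)⁴/1.00 = 817.2 W/m².
Flux falls as S = L/(4πd²), so d = √(L/(4πS)) = √(9.22×10²⁷/(4π·817.2)).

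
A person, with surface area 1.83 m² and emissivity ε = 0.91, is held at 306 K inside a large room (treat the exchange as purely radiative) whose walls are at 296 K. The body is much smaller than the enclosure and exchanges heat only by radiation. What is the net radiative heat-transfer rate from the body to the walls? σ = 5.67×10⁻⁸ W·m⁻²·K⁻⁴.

For a small grey body in a large enclosure: P_net = εσA(T_body⁴ − T_wall⁴).
A = 1.83 m²; T_body⁴ − T_wall⁴ = 8.768×10⁹ − 7.677×10⁹ = 1.091×10⁹ K⁴.
|P_net| = 0.91·5.67×10⁻⁸·1.830·1.091×10⁹.

P_net ≈ 103 W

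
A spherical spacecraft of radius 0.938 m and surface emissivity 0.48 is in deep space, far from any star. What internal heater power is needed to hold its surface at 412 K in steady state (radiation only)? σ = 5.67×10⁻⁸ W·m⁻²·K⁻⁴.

P = εσ·4πr²·T⁴.
4πr² = 11.06 m²; T⁴ = 2.881×10¹⁰ K⁴.
P = 0.48·5.67×10⁻⁸·11.06·2.881×10¹⁰.

P ≈ 8670 W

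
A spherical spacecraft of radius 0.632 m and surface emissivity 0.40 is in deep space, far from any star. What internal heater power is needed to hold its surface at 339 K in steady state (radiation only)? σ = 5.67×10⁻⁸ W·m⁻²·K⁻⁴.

P = εσ·4πr²·T⁴.
4πr² = 5.019 m²; T⁴ = 1.321×10¹⁰ K⁴.
P = 0.40·5.67×10⁻⁸·5.019·1.321×10¹⁰.

P ≈ 1500 W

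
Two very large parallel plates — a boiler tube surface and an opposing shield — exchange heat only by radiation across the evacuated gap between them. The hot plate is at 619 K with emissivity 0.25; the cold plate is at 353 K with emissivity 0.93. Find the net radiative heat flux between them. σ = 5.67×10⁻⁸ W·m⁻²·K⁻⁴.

For two infinite grey parallel plates, q = σ(T₁⁴ − T₂⁴)/(1/ε₁ + 1/ε₂ − 1).
T₁⁴ − T₂⁴ = 1.468×10¹¹ − 1.553×10¹⁰ = 1.313×10¹¹ K⁴.
1/ε₁ + 1/ε₂ − 1 = 4.000 + 1.075 − 1 = 4.075.
q = 5.67×10⁻⁸ × 1.313×10¹¹ / 4.075.

q ≈ 1830 W/m²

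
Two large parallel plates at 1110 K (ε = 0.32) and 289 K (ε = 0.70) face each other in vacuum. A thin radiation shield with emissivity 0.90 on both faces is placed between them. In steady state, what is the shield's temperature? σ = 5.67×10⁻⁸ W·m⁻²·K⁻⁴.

In steady state the net flux on the hot side equals that on the cold side.
σ(T₁⁴−T_s⁴)/D₁ = σ(T_s⁴−T₂⁴)/D₂, with D₁ = 1/ε₁+1/ε_s−1 = 3.236, D₂ = 1/ε_s+1/ε₂−1 = 1.540.
Solve for T_s⁴: T_s⁴ = (D₂·T₁⁴ + D₁·T₂⁴)/(D₁+D₂) = 4.941×10¹¹ K⁴.

T_s ≈ 838 K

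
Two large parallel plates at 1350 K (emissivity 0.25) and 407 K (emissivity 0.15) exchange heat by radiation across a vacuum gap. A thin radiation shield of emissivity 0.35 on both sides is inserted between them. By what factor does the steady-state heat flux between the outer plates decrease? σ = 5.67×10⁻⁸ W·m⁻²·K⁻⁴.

factor ≈ 1.49

Without shield: q₀ = σΔ(T⁴)/(1/ε₁+1/ε₂−1) with denominator 9.667.
With shield the two gaps are in series; the resistances add: (1/ε₁+1/ε_s−1)+(1/ε_s+1/ε₂−1) = 5.857+8.524 = 14.38.
Heat-flux ratio q₀/q = 14.38/9.667.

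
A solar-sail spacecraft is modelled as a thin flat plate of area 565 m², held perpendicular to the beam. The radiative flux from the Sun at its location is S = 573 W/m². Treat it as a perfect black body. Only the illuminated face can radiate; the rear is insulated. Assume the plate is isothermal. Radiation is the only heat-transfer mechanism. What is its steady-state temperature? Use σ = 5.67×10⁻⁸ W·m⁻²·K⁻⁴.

T ≈ 317 K

At equilibrium, absorbed power = emitted power.
Absorbing cross-section = A = 565.0 m²; emitting surface = A = 565.0 m² (ratio 1).
S·A_cross = εσ·A_surf·T⁴  ⇒  T⁴ = S/(1σ).
T⁴ = 1.00·573/(1·5.67×10⁻⁸) = 1.011×10¹⁰ K⁴.
T = (1.011×10¹⁰)^(1/4).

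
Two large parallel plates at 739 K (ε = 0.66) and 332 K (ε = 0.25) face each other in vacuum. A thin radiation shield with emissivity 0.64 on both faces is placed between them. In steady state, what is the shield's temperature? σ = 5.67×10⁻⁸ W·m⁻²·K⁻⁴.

T_s ≈ 676 K

In steady state the net flux on the hot side equals that on the cold side.
σ(T₁⁴−T_s⁴)/D₁ = σ(T_s⁴−T₂⁴)/D₂, with D₁ = 1/ε₁+1/ε_s−1 = 2.078, D₂ = 1/ε_s+1/ε₂−1 = 4.562.
Solve for T_s⁴: T_s⁴ = (D₂·T₁⁴ + D₁·T₂⁴)/(D₁+D₂) = 2.087×10¹¹ K⁴.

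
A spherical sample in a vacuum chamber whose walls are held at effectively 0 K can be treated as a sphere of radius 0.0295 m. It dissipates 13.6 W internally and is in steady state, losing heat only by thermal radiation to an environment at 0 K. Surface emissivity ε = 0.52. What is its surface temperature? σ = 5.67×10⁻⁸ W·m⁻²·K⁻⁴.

T ≈ 453 K

Steady state: internal power = radiated power, P = εσA T⁴.
Radiating area A = 4πr² = 0.01094 m².
T⁴ = P/(εσA) = 13.6/(0.52·5.67×10⁻⁸·0.01094) = 4.218×10¹⁰ K⁴.
T = (4.218×10¹⁰)^(1/4).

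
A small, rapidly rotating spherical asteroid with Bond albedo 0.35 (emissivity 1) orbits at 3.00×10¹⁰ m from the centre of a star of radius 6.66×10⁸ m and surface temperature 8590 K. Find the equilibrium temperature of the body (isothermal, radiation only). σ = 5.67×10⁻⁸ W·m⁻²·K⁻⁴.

The star's surface emits σT_*⁴; at distance d the flux is S = σT_*⁴(R_*/d)².
S = 5.67×10⁻⁸·(8590)⁴·(6.66×10⁸/3.00×10¹⁰)² = 1.521×10⁵ W/m².
For an isothermal sphere T⁴ = (1−a)S/(4σ) = 4.360×10¹¹ K⁴.

T ≈ 813 K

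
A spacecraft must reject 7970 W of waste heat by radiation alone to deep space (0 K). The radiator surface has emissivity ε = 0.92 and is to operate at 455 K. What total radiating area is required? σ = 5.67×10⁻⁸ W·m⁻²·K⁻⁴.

P = εσA T⁴ ⇒ A = P/(εσT⁴).
T⁴ = 4.286×10¹⁰ K⁴.
A = 7970/(0.92 × 5.67×10⁻⁸ × 4.286×10¹⁰).

A ≈ 3.56 m²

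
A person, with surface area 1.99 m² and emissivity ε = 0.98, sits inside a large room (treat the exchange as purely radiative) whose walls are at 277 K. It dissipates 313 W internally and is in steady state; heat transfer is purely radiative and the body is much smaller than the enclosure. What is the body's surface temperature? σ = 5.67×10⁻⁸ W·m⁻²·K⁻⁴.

T ≈ 306 K

For a small grey body in a large enclosure, net radiated power = εσA(T⁴ − T_w⁴).
Steady state: P = εσA(T⁴ − T_w⁴) with A = 1.99 m².
T⁴ = P/(εσA) + T_w⁴ = 313/(0.98·5.67×10⁻⁸·1.990) + (277)⁴
    = 2.831×10⁹ + 5.887×10⁹ = 8.718×10⁹ K⁴.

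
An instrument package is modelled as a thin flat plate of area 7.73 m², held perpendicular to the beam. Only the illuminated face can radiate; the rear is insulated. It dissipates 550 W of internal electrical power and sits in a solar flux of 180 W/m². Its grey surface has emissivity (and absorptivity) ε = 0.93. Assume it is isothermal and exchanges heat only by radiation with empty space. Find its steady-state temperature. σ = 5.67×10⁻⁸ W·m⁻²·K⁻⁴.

At steady state, absorbed solar power + internal power = radiated power.
Absorbed: α·S·A_cross = 0.93·180·7.730 = 1294 W (cross-section A).
Total input = 1294 + 550 = 1844 W.
Radiated: εσ·A_surf·T⁴ with A_surf = A = 7.730 m².
T⁴ = 1844/(0.93·5.67×10⁻⁸·7.730) = 4.524×10⁹ K⁴.

T ≈ 259 K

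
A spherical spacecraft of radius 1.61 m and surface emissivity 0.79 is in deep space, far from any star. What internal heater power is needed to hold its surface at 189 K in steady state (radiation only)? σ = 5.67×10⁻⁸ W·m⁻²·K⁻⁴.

P = εσ·4πr²·T⁴.
4πr² = 32.57 m²; T⁴ = 1.276×10⁹ K⁴.
P = 0.79·5.67×10⁻⁸·32.57·1.276×10⁹.

P ≈ 1860 W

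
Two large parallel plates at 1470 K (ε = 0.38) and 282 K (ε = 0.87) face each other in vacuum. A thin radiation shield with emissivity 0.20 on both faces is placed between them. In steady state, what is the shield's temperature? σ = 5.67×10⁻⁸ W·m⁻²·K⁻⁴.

In steady state the net flux on the hot side equals that on the cold side.
σ(T₁⁴−T_s⁴)/D₁ = σ(T_s⁴−T₂⁴)/D₂, with D₁ = 1/ε₁+1/ε_s−1 = 6.632, D₂ = 1/ε_s+1/ε₂−1 = 5.149.
Solve for T_s⁴: T_s⁴ = (D₂·T₁⁴ + D₁·T₂⁴)/(D₁+D₂) = 2.045×10¹² K⁴.

T_s ≈ 1200 K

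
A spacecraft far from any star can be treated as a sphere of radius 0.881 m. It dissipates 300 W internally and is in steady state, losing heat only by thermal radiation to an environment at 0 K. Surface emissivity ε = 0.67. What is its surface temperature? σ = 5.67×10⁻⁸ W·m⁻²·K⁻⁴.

T ≈ 169 K

Steady state: internal power = radiated power, P = εσA T⁴.
Radiating area A = 4πr² = 9.754 m².
T⁴ = P/(εσA) = 300/(0.67·5.67×10⁻⁸·9.754) = 8.097×10⁸ K⁴.
T = (8.097×10⁸)^(1/4).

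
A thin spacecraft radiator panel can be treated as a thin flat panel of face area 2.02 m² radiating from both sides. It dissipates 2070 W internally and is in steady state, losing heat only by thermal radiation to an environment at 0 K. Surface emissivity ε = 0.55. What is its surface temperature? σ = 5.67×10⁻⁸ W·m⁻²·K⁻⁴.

Steady state: internal power = radiated power, P = εσA T⁴.
Radiating area A = 2·2.02 = 4.040 m².
T⁴ = P/(εσA) = 2070/(0.55·5.67×10⁻⁸·4.040) = 1.643×10¹⁰ K⁴.
T = (1.643×10¹⁰)^(1/4).

T ≈ 358 K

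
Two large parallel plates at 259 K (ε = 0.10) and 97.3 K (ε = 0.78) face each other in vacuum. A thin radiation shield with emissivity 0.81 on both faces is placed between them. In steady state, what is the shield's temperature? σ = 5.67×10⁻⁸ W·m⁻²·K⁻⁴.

T_s ≈ 160 K

In steady state the net flux on the hot side equals that on the cold side.
σ(T₁⁴−T_s⁴)/D₁ = σ(T_s⁴−T₂⁴)/D₂, with D₁ = 1/ε₁+1/ε_s−1 = 10.23, D₂ = 1/ε_s+1/ε₂−1 = 1.517.
Solve for T_s⁴: T_s⁴ = (D₂·T₁⁴ + D₁·T₂⁴)/(D₁+D₂) = 6.588×10⁸ K⁴.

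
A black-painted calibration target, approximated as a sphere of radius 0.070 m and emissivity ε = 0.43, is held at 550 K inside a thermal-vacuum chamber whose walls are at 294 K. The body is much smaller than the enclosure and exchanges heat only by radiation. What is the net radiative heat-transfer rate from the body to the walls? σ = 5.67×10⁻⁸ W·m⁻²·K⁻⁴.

P_net ≈ 126 W

For a small grey body in a large enclosure: P_net = εσA(T_body⁴ − T_wall⁴).
A = 4πr² = 0.06158 m²; T_body⁴ − T_wall⁴ = 9.151×10¹⁰ − 7.471×10⁹ = 8.404×10¹⁰ K⁴.
|P_net| = 0.43·5.67×10⁻⁸·0.06158·8.404×10¹⁰.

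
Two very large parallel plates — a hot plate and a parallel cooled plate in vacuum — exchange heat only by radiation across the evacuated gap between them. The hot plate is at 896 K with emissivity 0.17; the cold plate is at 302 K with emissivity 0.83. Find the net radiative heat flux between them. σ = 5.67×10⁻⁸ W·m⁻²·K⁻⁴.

For two infinite grey parallel plates, q = σ(T₁⁴ − T₂⁴)/(1/ε₁ + 1/ε₂ − 1).
T₁⁴ − T₂⁴ = 6.445×10¹¹ − 8.318×10⁹ = 6.362×10¹¹ K⁴.
1/ε₁ + 1/ε₂ − 1 = 5.882 + 1.205 − 1 = 6.087.
q = 5.67×10⁻⁸ × 6.362×10¹¹ / 6.087.

q ≈ 5930 W/m²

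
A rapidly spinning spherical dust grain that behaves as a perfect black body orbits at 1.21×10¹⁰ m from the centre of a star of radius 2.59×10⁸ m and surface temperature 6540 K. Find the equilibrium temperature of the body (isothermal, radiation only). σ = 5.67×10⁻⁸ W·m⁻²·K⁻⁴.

T ≈ 677 K

The star's surface emits σT_*⁴; at distance d the flux is S = σT_*⁴(R_*/d)².
S = 5.67×10⁻⁸·(6540)⁴·(2.59×10⁸/1.21×10¹⁰)² = 47530 W/m².
For an isothermal sphere T⁴ = (1−a)S/(4σ) = 2.095×10¹¹ K⁴.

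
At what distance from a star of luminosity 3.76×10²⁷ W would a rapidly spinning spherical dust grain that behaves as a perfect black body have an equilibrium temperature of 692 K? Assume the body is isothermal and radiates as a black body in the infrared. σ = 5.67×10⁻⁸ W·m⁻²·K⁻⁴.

d ≈ 7.58×10¹⁰ m

For an isothermal black-emitting sphere, (1−a)S·πr² = σ·4πr²·T⁴ ⇒ S = 4σT⁴/(1−a).
S = 4·5.67×10⁻⁸·(692)⁴/1.00 = 52010 W/m².
Flux falls as S = L/(4πd²), so d = √(L/(4πS)) = √(3.76×10²⁷/(4π·52010)).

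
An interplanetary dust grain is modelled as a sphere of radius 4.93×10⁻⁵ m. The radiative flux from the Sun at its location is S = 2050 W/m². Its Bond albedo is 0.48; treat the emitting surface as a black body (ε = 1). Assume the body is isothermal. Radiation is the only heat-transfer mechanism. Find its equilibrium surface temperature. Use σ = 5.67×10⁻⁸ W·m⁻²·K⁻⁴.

At equilibrium, absorbed power = emitted power.
Absorbing cross-section = πr² = 7.636×10⁻⁹ m²; emitting surface = 4πr² = 3.054×10⁻⁸ m² (ratio 4).
(1−a)S·A_cross = εσ·A_surf·T⁴  ⇒  T⁴ = (1−a)S/(4σ).
T⁴ = 0.520·2050/(4·5.67×10⁻⁸) = 4.700×10⁹ K⁴.
T = (4.700×10⁹)^(1/4).

T ≈ 262 K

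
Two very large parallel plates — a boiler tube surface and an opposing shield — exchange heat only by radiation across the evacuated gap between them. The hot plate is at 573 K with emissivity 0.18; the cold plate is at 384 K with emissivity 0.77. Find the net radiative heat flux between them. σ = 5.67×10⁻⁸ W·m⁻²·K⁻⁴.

For two infinite grey parallel plates, q = σ(T₁⁴ − T₂⁴)/(1/ε₁ + 1/ε₂ − 1).
T₁⁴ − T₂⁴ = 1.078×10¹¹ − 2.174×10¹⁰ = 8.606×10¹⁰ K⁴.
1/ε₁ + 1/ε₂ − 1 = 5.556 + 1.299 − 1 = 5.854.
q = 5.67×10⁻⁸ × 8.606×10¹⁰ / 5.854.

q ≈ 833 W/m²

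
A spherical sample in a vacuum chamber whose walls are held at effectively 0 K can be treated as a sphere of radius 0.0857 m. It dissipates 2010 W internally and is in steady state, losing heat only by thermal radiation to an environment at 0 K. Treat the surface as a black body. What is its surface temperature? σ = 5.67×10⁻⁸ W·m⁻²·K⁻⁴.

Steady state: internal power = radiated power, P = εσA T⁴.
Radiating area A = 4πr² = 0.09229 m².
T⁴ = P/(εσA) = 2010/(1.0·5.67×10⁻⁸·0.09229) = 3.841×10¹¹ K⁴.
T = (3.841×10¹¹)^(1/4).

T ≈ 787 K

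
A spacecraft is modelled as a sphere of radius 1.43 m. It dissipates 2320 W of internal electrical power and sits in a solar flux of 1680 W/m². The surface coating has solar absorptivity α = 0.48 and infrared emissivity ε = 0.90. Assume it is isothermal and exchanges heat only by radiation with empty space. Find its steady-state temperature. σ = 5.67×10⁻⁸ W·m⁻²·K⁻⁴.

At steady state, absorbed solar power + internal power = radiated power.
Absorbed: α·S·A_cross = 0.48·1680·6.424 = 5181 W (cross-section πr²).
Total input = 5181 + 2320 = 7501 W.
Radiated: εσ·A_surf·T⁴ with A_surf = 4πr² = 25.70 m².
T⁴ = 7501/(0.90·5.67×10⁻⁸·25.70) = 5.720×10⁹ K⁴.

T ≈ 275 K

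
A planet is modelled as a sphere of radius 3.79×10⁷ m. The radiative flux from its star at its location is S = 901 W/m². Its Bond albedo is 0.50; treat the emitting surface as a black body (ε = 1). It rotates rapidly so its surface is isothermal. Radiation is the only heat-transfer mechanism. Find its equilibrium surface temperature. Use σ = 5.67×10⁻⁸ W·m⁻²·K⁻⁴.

T ≈ 211 K

At equilibrium, absorbed power = emitted power.
Absorbing cross-section = πr² = 4.513×10¹⁵ m²; emitting surface = 4πr² = 1.805×10¹⁶ m² (ratio 4).
(1−a)S·A_cross = εσ·A_surf·T⁴  ⇒  T⁴ = (1−a)S/(4σ).
T⁴ = 0.500·901/(4·5.67×10⁻⁸) = 1.986×10⁹ K⁴.
T = (1.986×10⁹)^(1/4).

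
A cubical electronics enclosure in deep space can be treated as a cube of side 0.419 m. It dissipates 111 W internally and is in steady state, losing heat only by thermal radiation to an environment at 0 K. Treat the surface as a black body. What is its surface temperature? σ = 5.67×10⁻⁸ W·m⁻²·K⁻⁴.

Steady state: internal power = radiated power, P = εσA T⁴.
Radiating area A = 6L² = 1.053 m².
T⁴ = P/(εσA) = 111/(1.0·5.67×10⁻⁸·1.053) = 1.858×10⁹ K⁴.
T = (1.858×10⁹)^(1/4).

T ≈ 208 K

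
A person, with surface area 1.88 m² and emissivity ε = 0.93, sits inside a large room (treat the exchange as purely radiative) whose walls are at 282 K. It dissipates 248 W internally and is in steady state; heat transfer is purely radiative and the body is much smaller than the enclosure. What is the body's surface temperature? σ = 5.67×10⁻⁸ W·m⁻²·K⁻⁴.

For a small grey body in a large enclosure, net radiated power = εσA(T⁴ − T_w⁴).
Steady state: P = εσA(T⁴ − T_w⁴) with A = 1.88 m².
T⁴ = P/(εσA) + T_w⁴ = 248/(0.93·5.67×10⁻⁸·1.880) + (282)⁴
    = 2.502×10⁹ + 6.324×10⁹ = 8.826×10⁹ K⁴.

T ≈ 307 K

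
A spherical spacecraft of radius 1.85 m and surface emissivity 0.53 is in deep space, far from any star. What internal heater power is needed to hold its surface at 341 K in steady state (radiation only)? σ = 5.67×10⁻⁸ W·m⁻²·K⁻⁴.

P ≈ 17500 W

P = εσ·4πr²·T⁴.
4πr² = 43.01 m²; T⁴ = 1.352×10¹⁰ K⁴.
P = 0.53·5.67×10⁻⁸·43.01·1.352×10¹⁰.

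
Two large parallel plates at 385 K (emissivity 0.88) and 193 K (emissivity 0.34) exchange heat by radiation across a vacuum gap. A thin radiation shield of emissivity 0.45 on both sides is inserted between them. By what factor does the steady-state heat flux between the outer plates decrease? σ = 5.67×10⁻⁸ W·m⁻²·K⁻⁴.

Without shield: q₀ = σΔ(T⁴)/(1/ε₁+1/ε₂−1) with denominator 3.078.
With shield the two gaps are in series; the resistances add: (1/ε₁+1/ε_s−1)+(1/ε_s+1/ε₂−1) = 2.359+4.163 = 6.522.
Heat-flux ratio q₀/q = 6.522/3.078.

factor ≈ 2.12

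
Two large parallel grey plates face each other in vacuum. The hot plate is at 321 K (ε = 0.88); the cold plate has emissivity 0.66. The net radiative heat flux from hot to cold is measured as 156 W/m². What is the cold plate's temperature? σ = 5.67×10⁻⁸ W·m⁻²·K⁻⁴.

q = σ(T₁⁴ − T₂⁴)/(1/ε₁ + 1/ε₂ − 1); denominator = 1.652.
T₂⁴ = T₁⁴ − q·(1/ε₁+1/ε₂−1)/σ = 1.062×10¹⁰ − 156·1.652/5.67×10⁻⁸
    = 6.074×10⁹ K⁴.

T₂ ≈ 279 K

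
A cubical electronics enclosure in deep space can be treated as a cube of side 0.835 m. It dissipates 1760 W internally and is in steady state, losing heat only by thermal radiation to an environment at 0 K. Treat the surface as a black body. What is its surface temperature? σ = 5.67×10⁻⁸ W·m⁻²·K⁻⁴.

Steady state: internal power = radiated power, P = εσA T⁴.
Radiating area A = 6L² = 4.183 m².
T⁴ = P/(εσA) = 1760/(1.0·5.67×10⁻⁸·4.183) = 7.420×10⁹ K⁴.
T = (7.420×10⁹)^(1/4).

T ≈ 293 K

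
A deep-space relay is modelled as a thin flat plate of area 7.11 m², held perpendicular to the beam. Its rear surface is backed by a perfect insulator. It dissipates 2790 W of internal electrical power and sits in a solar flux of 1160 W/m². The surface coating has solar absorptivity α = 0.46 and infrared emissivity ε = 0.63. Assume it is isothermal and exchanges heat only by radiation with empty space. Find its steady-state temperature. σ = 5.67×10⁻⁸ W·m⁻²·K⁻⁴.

T ≈ 401 K

At steady state, absorbed solar power + internal power = radiated power.
Absorbed: α·S·A_cross = 0.46·1160·7.110 = 3794 W (cross-section A).
Total input = 3794 + 2790 = 6584 W.
Radiated: εσ·A_surf·T⁴ with A_surf = A = 7.110 m².
T⁴ = 6584/(0.63·5.67×10⁻⁸·7.110) = 2.592×10¹⁰ K⁴.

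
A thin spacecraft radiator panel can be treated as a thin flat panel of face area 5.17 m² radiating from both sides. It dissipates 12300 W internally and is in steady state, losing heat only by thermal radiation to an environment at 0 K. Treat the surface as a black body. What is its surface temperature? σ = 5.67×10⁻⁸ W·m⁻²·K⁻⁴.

Steady state: internal power = radiated power, P = εσA T⁴.
Radiating area A = 2·5.17 = 10.34 m².
T⁴ = P/(εσA) = 12300/(1.0·5.67×10⁻⁸·10.34) = 2.098×10¹⁰ K⁴.
T = (2.098×10¹⁰)^(1/4).

T ≈ 381 K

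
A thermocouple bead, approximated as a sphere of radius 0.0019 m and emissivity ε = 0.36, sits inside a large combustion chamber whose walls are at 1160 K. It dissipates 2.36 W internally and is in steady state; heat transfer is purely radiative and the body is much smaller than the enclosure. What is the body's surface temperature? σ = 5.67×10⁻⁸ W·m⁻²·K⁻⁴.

For a small grey body in a large enclosure, net radiated power = εσA(T⁴ − T_w⁴).
Steady state: P = εσA(T⁴ − T_w⁴) with A = 4πr² = 4.536×10⁻⁵ m².
T⁴ = P/(εσA) + T_w⁴ = 2.36/(0.36·5.67×10⁻⁸·4.536×10⁻⁵) + (1160)⁴
    = 2.549×10¹² + 1.811×10¹² = 4.359×10¹² K⁴.

T ≈ 1440 K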